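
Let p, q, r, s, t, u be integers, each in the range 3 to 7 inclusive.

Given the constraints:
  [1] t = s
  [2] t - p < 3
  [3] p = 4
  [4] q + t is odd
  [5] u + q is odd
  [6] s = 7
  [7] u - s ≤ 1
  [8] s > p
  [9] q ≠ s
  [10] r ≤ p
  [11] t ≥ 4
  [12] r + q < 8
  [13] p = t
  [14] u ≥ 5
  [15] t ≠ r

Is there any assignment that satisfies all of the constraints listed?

Unsatisfiable

Constraint 3 fixes p = 4 and constraint 6 fixes s = 7. Constraints 1 and 13 give p = t = s, so p = s. But 4 ≠ 7 — contradiction.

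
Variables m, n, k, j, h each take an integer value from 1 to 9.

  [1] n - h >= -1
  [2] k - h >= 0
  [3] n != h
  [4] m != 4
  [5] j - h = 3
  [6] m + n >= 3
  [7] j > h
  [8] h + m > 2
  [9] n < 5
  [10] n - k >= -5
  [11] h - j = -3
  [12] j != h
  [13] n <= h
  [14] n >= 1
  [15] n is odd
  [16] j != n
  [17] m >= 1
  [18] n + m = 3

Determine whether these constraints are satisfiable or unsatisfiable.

Satisfiable

The assignment m = 2, n = 1, k = 5, j = 5, h = 2 works:
  constraint 1 holds since n - h = -1.
  constraint 2 holds since k - h = 3.
The rest check out directly.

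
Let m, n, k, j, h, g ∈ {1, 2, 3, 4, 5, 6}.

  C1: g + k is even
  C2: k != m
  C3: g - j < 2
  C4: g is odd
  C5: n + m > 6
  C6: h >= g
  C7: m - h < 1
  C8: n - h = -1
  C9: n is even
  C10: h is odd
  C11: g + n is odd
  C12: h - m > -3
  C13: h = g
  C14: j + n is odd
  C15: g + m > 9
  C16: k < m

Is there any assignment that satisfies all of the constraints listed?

Satisfiable

Take m = 5, n = 4, k = 1, j = 5, h = 5, g = 5. Then constraint 3: g - j = 0; constraint 5: n + m = 9, and every other listed constraint is also met.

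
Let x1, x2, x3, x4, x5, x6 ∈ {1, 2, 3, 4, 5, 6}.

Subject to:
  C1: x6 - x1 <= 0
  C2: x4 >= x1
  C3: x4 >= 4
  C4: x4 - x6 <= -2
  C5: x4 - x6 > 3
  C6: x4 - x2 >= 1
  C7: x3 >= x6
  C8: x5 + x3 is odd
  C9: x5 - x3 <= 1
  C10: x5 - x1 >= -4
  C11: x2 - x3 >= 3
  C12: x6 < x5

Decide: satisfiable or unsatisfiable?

Constraints 1, 4, 6, 9, 10, and 11 give x3 − x5 ≥ -1, x5 − x1 ≥ -4, x1 − x6 ≥ 0, x6 − x4 ≥ 2, x4 − x2 ≥ 1, x2 − x3 ≥ 3.
Adding all 6 inequalities: the left sides telescope to 0, and the right sides sum to (-1) + (-4) + 0 + 2 + 1 + 3 = 1. So 0 ≥ 1, which is false.

Unsatisfiable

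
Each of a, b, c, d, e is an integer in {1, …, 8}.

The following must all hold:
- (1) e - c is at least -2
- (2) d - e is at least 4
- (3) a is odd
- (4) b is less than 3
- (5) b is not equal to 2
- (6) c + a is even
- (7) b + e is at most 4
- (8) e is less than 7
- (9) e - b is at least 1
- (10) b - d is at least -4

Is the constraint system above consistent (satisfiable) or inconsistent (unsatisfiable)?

Constraints 2, 9, and 10 give d − e ≥ 4, e − b ≥ 1, b − d ≥ -4.
Adding all 3 inequalities: the left sides telescope to 0, and the right sides sum to 4 + 1 + (-4) = 1. So 0 ≥ 1, which is false.

Unsatisfiable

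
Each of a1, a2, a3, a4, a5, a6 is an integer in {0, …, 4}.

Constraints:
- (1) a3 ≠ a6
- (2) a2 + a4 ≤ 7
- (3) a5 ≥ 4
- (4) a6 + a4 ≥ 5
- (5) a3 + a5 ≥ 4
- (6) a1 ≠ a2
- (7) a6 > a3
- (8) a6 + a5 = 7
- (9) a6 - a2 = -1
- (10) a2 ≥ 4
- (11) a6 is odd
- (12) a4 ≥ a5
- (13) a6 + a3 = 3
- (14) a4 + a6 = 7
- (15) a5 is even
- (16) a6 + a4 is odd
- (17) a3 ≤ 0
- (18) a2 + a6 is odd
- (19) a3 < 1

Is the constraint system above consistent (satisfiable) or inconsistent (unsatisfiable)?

Unsatisfiable

From constraint 10: a2 ≥ 4. From constraints 3 and 12: a4 ≥ a5 ≥ 4. Hence a2 + a4 ≥ 8. But constraint 2 requires a2 + a4 ≤ 7, and 7 < 8. Contradiction.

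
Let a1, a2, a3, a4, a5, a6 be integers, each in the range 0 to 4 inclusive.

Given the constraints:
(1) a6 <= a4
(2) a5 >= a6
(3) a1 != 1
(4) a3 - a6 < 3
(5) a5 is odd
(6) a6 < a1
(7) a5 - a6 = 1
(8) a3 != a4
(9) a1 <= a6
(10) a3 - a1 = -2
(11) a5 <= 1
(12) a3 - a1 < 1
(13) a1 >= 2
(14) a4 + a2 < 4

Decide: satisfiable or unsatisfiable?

Unsatisfiable

From constraints 9 and 13: a6 ≥ a1 and a1 ≥ 2, so a6 ≥ 2. From constraints 2 and 11: a6 ≤ a5 and a5 ≤ 1, so a6 ≤ 1. But 1 < 2, so no value of a6 works.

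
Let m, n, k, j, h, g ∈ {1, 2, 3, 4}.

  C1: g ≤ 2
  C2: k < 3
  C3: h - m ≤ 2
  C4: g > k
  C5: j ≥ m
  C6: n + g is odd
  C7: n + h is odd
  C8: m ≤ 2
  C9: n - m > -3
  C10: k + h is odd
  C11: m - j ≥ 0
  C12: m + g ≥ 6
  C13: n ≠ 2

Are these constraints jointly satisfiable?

From constraint 8: m ≤ 2. From constraint 1: g ≤ 2. Hence m + g ≤ 4. But constraint 12 requires m + g ≥ 6, and 6 > 4. Contradiction.

Unsatisfiable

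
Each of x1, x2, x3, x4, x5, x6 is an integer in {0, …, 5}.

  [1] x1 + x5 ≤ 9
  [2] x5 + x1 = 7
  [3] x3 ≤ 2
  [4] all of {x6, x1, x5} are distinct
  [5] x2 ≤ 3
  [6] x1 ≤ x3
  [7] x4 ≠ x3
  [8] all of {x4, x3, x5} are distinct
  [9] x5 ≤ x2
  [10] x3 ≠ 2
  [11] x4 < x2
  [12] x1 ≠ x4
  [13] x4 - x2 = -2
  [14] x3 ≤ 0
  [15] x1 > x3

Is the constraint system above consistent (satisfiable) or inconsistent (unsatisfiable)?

From constraints 5 and 9: x5 ≤ x2 ≤ 3. From constraints 3 and 6: x1 ≤ x3 ≤ 2. Hence x5 + x1 ≤ 5. But constraint 2 requires x5 + x1 = 7, and 7 > 5. Contradiction.

Unsatisfiable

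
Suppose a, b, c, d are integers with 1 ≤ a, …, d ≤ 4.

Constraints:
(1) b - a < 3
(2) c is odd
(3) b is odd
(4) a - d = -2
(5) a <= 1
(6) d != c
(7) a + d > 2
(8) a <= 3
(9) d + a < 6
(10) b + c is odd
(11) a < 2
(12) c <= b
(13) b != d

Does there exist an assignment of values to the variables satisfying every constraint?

Unsatisfiable

Constraint 3 makes b odd and constraint 2 makes c odd, so b + c must be even. Constraint 10 says b + c is odd — contradiction.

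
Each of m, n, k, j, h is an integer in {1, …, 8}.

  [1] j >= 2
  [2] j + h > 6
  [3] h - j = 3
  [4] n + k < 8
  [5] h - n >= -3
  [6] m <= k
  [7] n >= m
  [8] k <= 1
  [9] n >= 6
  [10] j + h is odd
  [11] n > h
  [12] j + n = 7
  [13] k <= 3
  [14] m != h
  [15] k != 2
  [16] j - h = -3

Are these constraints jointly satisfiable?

From constraint 1: j ≥ 2. From constraint 9: n ≥ 6. Hence j + n ≥ 8. But constraint 12 requires j + n = 7, and 7 < 8. Contradiction.

Unsatisfiable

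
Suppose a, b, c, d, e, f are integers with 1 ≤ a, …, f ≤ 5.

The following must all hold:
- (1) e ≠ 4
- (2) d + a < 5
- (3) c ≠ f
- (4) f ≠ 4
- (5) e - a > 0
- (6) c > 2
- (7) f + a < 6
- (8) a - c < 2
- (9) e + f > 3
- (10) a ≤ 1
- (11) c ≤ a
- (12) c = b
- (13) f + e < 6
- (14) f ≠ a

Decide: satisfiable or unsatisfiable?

Unsatisfiable

From constraint 6: c ≥ 3. From constraints 10 and 11: c ≤ a and a ≤ 1, so c ≤ 1. But 1 < 3, so no value of c works.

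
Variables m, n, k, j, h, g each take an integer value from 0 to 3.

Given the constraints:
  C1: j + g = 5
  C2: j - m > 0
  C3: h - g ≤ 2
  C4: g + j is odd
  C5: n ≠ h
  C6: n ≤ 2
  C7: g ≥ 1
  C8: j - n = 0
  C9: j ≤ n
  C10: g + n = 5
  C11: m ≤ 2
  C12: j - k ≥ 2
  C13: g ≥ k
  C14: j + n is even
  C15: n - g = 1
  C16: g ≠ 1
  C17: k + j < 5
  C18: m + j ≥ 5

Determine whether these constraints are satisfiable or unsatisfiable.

From constraint 11: m ≤ 2. From constraints 6 and 9: j ≤ n ≤ 2. Hence m + j ≤ 4. But constraint 18 requires m + j ≥ 5, and 5 > 4. Contradiction.

Unsatisfiable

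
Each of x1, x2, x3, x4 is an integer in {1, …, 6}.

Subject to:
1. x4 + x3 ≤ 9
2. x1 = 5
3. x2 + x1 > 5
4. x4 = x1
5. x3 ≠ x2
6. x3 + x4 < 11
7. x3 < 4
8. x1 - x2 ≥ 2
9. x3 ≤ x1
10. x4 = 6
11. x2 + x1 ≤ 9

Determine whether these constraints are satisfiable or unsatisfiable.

Unsatisfiable

Constraint 10 fixes x4 = 6 and constraint 2 fixes x1 = 5, but constraint 4 requires x4 = x1. Since 6 ≠ 5, contradiction.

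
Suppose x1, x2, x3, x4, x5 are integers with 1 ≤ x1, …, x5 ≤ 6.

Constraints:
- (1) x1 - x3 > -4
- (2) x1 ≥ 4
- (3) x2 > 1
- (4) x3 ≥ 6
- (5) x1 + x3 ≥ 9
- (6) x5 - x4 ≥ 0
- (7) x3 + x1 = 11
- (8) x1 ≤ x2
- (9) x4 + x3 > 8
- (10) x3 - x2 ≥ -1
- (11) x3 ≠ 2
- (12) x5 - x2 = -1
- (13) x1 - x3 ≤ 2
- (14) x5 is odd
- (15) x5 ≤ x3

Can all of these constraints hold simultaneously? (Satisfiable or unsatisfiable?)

Satisfiable

The assignment x1 = 5, x2 = 6, x3 = 6, x4 = 5, x5 = 5 works:
  constraint 1 holds since x1 - x3 = -1.
  constraint 5 holds since x1 + x3 = 11.
  constraint 6 holds since x5 - x4 = 0.
The rest check out directly.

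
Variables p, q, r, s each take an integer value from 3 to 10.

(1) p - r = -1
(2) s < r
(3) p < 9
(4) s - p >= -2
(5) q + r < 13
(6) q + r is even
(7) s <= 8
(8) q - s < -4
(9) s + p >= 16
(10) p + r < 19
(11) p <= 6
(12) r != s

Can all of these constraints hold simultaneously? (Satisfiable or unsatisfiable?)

From constraint 7: s ≤ 8. From constraint 11: p ≤ 6. Hence s + p ≤ 14. But constraint 9 requires s + p ≥ 16, and 16 > 14. Contradiction.

Unsatisfiable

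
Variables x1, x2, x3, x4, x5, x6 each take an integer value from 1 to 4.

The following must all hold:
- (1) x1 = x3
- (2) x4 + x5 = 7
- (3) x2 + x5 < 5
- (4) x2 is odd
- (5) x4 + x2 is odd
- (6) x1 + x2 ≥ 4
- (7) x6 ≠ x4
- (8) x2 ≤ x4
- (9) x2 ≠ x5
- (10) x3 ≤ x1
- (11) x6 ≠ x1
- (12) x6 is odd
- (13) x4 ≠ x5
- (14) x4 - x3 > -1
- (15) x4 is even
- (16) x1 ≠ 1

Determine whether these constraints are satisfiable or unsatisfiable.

Try x1 = 4, x2 = 1, x3 = 4, x4 = 4, x5 = 3, x6 = 3.
Check constraint 2: x4 + x5 = 7; constraint 3: x2 + x5 = 4. The remaining constraints are straightforward to verify.

Satisfiable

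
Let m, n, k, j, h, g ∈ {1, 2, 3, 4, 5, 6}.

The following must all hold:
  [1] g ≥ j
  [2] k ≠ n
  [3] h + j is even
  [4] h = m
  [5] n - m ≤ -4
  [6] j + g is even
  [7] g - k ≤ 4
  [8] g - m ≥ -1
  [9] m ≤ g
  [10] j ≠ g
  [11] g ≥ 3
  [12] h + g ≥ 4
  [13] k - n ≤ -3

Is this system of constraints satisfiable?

Constraints 5, 7, 8, and 13 give k − g ≥ -4, g − m ≥ -1, m − n ≥ 4, n − k ≥ 3.
Adding all 4 inequalities: the left sides telescope to 0, and the right sides sum to (-4) + (-1) + 4 + 3 = 2. So 0 ≥ 2, which is false.

Unsatisfiable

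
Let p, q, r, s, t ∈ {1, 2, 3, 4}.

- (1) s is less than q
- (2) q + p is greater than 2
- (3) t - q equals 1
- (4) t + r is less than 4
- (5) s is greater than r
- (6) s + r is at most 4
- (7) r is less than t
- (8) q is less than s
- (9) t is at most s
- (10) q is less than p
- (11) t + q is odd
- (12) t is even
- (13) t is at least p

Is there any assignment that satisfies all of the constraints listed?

Constraints 1, 9, 10, and 13 give q < p, p ≤ t, t ≤ s, s < q. Chaining: q < p ≤ t ≤ s < q, which forces q < q — impossible.

Unsatisfiable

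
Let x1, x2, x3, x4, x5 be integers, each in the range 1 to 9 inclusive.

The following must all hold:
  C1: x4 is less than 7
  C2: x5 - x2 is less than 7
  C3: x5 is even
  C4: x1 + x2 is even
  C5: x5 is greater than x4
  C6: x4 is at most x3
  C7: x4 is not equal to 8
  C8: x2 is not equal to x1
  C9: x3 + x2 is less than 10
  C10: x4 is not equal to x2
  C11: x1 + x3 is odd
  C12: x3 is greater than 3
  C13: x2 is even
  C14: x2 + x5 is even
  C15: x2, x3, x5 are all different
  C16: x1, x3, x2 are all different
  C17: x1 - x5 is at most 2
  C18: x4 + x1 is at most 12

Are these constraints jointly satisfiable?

Try x1 = 8, x2 = 2, x3 = 5, x4 = 1, x5 = 8.
Check constraint 2: x5 - x2 = 6; constraint 9: x3 + x2 = 7. The remaining constraints are straightforward to verify.

Satisfiable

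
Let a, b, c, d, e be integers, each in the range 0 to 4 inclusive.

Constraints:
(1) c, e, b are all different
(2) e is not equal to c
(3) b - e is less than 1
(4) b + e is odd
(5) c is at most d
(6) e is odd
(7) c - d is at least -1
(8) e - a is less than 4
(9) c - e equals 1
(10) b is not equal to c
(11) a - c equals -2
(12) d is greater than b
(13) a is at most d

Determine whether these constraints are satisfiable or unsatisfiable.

Try a = 0, b = 0, c = 2, d = 3, e = 1.
Check constraint 3: b - e = -1; constraint 7: c - d = -1. The remaining constraints are straightforward to verify.

Satisfiable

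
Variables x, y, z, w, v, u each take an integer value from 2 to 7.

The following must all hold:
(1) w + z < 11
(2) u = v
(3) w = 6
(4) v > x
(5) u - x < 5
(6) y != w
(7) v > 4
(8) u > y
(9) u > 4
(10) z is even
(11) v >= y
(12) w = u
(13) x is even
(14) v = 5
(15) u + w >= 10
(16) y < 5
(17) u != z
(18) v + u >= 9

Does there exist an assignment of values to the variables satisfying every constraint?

Constraint 3 fixes w = 6 and constraint 14 fixes v = 5. Constraints 2 and 12 give w = u = v, so w = v. But 6 ≠ 5 — contradiction.

Unsatisfiable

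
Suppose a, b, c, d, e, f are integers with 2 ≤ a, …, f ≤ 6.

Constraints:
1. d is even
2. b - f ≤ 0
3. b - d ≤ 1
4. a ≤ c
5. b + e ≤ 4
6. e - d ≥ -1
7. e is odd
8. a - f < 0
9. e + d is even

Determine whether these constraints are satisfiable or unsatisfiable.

Unsatisfiable

Constraint 7 makes e odd and constraint 1 makes d even, so e + d must be odd. Constraint 9 says e + d is even — contradiction.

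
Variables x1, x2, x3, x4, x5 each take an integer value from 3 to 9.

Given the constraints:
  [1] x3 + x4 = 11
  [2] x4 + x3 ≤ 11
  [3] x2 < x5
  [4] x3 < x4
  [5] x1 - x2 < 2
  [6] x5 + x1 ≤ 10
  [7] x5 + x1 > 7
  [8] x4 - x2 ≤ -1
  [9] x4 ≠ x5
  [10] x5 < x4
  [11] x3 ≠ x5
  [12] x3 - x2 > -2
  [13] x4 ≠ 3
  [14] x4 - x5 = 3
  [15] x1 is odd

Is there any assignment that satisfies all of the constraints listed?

Constraints 3, 8, and 10 give x2 < x5, x5 < x4, x4 < x2. Chaining: x2 < x5 < x4 < x2, which forces x2 < x2 — impossible.

Unsatisfiable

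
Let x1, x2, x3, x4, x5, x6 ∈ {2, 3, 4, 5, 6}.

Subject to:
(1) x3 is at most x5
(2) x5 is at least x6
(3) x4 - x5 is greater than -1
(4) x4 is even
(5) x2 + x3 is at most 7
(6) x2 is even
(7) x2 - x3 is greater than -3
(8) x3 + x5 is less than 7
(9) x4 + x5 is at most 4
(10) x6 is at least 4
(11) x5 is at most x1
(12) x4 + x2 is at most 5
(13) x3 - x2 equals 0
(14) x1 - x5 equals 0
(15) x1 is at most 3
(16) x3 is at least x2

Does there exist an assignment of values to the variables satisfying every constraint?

Unsatisfiable

From constraints 2 and 10: x5 ≥ x6 and x6 ≥ 4, so x5 ≥ 4. From constraints 11 and 15: x5 ≤ x1 and x1 ≤ 3, so x5 ≤ 3. But 3 < 4, so no value of x5 works.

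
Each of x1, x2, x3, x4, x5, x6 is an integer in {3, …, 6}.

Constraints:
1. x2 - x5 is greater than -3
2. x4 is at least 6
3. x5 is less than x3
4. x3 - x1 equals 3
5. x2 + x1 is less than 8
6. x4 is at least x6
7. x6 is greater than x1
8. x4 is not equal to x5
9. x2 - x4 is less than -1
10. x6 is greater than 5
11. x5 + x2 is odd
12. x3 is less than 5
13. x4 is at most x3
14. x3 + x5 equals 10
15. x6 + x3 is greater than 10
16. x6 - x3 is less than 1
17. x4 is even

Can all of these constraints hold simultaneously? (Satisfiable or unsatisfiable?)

Unsatisfiable

From constraints 2 and 13: x3 ≥ x4 and x4 ≥ 6, so x3 ≥ 6. From constraint 12: x3 ≤ 4. But 4 < 6, so no value of x3 works.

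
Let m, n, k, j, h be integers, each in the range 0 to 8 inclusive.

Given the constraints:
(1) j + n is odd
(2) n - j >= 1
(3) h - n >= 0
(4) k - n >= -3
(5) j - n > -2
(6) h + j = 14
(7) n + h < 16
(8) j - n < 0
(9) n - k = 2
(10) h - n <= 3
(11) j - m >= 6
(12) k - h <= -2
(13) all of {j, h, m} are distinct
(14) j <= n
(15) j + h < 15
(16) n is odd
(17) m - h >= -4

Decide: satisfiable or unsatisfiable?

Unsatisfiable

Constraints 2, 4, 11, 12, and 17 give n − j ≥ 1, j − m ≥ 6, m − h ≥ -4, h − k ≥ 2, k − n ≥ -3.
Adding all 5 inequalities: the left sides telescope to 0, and the right sides sum to 1 + 6 + (-4) + 2 + (-3) = 2. So 0 ≥ 2, which is false.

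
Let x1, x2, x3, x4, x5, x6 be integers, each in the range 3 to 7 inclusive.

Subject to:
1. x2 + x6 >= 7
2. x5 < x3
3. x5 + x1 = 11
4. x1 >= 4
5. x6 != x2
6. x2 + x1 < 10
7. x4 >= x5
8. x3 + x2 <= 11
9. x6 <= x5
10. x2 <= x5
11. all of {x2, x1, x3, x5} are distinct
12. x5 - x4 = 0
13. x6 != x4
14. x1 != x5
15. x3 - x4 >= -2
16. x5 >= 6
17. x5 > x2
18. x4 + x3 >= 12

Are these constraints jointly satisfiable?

One satisfying assignment is x1 = 5, x2 = 3, x3 = 7, x4 = 6, x5 = 6, x6 = 4.
For the less obvious constraints — constraint 1: x2 + x6 = 7; constraint 3: x5 + x1 = 11; constraint 6: x2 + x1 = 8 — and the others hold by inspection.

Satisfiable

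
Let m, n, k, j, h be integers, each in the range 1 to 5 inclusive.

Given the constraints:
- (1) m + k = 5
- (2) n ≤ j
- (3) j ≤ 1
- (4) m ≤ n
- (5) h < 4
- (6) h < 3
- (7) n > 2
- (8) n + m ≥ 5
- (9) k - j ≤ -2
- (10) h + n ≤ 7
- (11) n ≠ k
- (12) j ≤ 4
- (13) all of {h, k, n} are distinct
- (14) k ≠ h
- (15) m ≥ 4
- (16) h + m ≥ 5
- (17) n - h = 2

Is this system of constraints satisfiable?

From constraints 4 and 15: n ≥ m and m ≥ 4, so n ≥ 4. From constraints 2 and 3: n ≤ j and j ≤ 1, so n ≤ 1. But 1 < 4, so no value of n works.

Unsatisfiable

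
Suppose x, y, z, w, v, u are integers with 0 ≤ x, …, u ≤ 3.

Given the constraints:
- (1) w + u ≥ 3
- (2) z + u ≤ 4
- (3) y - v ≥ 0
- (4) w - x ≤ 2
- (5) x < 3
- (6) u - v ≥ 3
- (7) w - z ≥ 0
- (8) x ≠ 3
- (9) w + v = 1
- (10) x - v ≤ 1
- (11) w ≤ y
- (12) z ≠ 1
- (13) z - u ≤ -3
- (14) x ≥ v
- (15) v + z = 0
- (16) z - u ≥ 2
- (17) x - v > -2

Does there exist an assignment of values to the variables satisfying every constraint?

Constraints 4, 6, 7, 10, and 16 give v − x ≥ -1, x − w ≥ -2, w − z ≥ 0, z − u ≥ 2, u − v ≥ 3.
Adding all 5 inequalities: the left sides telescope to 0, and the right sides sum to (-1) + (-2) + 0 + 2 + 3 = 2. So 0 ≥ 2, which is false.

Unsatisfiable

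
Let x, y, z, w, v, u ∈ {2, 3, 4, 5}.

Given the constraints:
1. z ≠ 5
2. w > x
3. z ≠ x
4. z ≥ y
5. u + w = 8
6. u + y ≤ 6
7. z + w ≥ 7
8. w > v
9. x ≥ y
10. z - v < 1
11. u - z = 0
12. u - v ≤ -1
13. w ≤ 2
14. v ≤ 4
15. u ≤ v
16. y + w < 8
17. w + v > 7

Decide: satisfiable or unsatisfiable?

Unsatisfiable

From constraints 14 and 15: u ≤ v ≤ 4. From constraint 13: w ≤ 2. Hence u + w ≤ 6. But constraint 5 requires u + w = 8, and 8 > 6. Contradiction.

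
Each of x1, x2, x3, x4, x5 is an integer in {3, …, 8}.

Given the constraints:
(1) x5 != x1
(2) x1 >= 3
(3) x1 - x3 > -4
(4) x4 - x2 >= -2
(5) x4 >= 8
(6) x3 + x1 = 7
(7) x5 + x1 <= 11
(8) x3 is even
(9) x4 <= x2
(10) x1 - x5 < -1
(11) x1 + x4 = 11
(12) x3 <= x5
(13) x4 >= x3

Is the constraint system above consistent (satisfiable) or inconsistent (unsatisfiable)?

Setting (x1, x2, x3, x4, x5) = (3, 8, 4, 8, 6) satisfies everything: constraint 3: x1 - x3 = -1; constraint 4: x4 - x2 = 0; constraint 6: x3 + x1 = 7, and the others follow.

Satisfiable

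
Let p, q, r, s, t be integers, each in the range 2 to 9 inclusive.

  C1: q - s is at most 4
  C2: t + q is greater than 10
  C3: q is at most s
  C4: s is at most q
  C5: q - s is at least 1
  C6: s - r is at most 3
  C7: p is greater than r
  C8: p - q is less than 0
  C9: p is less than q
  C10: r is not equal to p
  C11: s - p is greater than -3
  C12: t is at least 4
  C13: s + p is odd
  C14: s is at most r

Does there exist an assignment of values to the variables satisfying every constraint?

Constraints 3, 7, 9, and 14 give r < p, p < q, q ≤ s, s ≤ r. Chaining: r < p < q ≤ s ≤ r, which forces r < r — impossible.

Unsatisfiable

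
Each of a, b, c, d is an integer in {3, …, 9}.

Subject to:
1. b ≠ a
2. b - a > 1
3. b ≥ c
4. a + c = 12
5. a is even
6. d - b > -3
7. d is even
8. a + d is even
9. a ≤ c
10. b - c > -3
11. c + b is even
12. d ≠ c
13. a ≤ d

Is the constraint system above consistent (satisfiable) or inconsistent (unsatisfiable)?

Satisfiable

Take a = 4, b = 8, c = 8, d = 6. Then constraint 2: b - a = 4; constraint 4: a + c = 12, and every other listed constraint is also met.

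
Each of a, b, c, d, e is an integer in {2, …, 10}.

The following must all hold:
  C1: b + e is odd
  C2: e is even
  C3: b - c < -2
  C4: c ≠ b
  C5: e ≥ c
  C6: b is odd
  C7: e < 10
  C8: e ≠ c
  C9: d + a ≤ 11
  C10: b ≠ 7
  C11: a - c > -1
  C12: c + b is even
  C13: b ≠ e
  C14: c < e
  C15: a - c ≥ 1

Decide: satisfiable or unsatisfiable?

Satisfiable

Try a = 8, b = 3, c = 7, d = 2, e = 8.
Check constraint 3: b - c = -4; constraint 9: d + a = 10. The remaining constraints are straightforward to verify.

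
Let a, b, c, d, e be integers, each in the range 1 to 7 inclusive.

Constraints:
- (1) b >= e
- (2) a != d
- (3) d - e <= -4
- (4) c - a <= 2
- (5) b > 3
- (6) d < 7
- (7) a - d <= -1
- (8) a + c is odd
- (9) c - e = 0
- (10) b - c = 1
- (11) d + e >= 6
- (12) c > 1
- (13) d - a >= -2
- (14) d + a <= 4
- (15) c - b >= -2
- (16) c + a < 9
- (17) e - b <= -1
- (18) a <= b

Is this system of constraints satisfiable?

Constraints 3, 4, 7, 15, and 17 give b − e ≥ 1, e − d ≥ 4, d − a ≥ 1, a − c ≥ -2, c − b ≥ -2.
Adding all 5 inequalities: the left sides telescope to 0, and the right sides sum to 1 + 4 + 1 + (-2) + (-2) = 2. So 0 ≥ 2, which is false.

Unsatisfiable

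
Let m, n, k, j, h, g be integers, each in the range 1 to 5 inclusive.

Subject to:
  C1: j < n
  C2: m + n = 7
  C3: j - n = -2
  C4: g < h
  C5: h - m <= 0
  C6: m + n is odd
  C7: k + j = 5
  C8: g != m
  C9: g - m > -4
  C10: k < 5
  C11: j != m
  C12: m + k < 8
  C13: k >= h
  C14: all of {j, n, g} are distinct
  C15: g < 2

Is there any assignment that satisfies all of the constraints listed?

Take m = 3, n = 4, k = 3, j = 2, h = 3, g = 1. Then constraint 2: m + n = 7; constraint 3: j - n = -2; constraint 5: h - m = 0, and every other listed constraint is also met.

Satisfiable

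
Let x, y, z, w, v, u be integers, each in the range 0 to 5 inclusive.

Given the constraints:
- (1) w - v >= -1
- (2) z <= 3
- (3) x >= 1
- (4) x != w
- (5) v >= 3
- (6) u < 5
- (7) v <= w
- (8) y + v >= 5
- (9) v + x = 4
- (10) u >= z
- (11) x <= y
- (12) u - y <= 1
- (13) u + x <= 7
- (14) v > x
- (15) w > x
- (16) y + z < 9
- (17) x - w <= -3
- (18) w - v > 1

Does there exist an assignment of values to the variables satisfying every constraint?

Try x = 1, y = 5, z = 2, w = 5, v = 3, u = 3.
Check constraint 1: w - v = 2; constraint 8: y + v = 8; constraint 9: v + x = 4. The remaining constraints are straightforward to verify.

Satisfiable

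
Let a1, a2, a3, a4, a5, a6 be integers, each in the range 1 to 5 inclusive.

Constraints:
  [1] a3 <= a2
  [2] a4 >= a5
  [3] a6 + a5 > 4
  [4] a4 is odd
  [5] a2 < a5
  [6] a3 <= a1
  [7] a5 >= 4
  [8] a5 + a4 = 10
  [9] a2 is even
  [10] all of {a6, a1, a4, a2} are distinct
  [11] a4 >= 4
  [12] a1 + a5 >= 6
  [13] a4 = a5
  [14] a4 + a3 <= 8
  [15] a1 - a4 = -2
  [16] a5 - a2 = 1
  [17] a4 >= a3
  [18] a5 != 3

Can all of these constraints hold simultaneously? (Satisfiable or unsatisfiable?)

Satisfiable

The assignment a1 = 3, a2 = 4, a3 = 3, a4 = 5, a5 = 5, a6 = 1 works:
  constraint 3 holds since a6 + a5 = 6.
  constraint 8 holds since a5 + a4 = 10.
The rest check out directly.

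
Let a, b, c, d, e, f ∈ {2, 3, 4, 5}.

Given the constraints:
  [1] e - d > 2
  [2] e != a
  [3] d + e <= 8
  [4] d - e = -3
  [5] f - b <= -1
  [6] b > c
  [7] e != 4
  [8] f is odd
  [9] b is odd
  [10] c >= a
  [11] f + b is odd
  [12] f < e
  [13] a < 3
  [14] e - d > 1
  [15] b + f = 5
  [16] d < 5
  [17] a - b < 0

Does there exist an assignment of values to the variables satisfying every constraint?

Unsatisfiable

Constraint 8 makes f odd and constraint 9 makes b odd, so f + b must be even. Constraint 11 says f + b is odd — contradiction.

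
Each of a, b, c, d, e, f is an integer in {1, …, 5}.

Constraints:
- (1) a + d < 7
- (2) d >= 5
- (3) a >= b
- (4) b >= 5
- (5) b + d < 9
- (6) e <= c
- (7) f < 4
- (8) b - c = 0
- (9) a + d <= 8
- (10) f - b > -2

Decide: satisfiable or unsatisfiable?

From constraints 3 and 4: a ≥ b ≥ 5. From constraint 2: d ≥ 5. Hence a + d ≥ 10. But constraint 9 requires a + d ≤ 8, and 8 < 10. Contradiction.

Unsatisfiable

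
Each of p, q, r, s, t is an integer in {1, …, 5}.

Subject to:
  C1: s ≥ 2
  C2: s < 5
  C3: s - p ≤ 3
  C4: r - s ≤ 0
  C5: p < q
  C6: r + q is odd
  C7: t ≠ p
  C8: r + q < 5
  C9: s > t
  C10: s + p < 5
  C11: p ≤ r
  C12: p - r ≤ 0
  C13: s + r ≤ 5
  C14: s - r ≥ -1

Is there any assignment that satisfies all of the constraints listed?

Try p = 1, q = 2, r = 1, s = 3, t = 2.
Check constraint 3: s - p = 2; constraint 4: r - s = -2; constraint 8: r + q = 3. The remaining constraints are straightforward to verify.

Satisfiable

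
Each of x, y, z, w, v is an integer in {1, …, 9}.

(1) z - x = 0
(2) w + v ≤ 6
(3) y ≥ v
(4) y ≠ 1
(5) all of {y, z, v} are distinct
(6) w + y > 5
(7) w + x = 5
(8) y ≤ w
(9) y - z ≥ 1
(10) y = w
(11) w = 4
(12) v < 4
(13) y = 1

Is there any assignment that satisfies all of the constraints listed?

Unsatisfiable

Constraint 13 fixes y = 1 and constraint 11 fixes w = 4, but constraint 10 requires y = w. Since 1 ≠ 4, contradiction.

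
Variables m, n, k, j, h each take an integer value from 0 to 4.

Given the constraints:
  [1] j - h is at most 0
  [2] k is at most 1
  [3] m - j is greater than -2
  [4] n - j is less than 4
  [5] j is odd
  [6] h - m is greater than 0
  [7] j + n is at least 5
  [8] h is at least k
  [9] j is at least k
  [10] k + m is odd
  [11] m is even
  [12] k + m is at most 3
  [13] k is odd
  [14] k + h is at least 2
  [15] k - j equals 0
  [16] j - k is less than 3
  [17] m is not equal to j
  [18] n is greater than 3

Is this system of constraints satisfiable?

Satisfiable

Setting (m, n, k, j, h) = (2, 4, 1, 1, 3) satisfies everything: constraint 1: j - h = -2; constraint 3: m - j = 1; constraint 4: n - j = 3, and the others follow.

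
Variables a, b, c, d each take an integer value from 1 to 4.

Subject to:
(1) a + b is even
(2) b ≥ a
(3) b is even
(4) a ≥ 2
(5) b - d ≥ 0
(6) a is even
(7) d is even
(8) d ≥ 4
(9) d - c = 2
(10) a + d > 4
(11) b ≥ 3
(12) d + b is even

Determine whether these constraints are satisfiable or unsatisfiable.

Satisfiable

The assignment a = 2, b = 4, c = 2, d = 4 works:
  constraint 5 holds since b - d = 0.
  constraint 9 holds since d - c = 2.
  constraint 10 holds since a + d = 6.
The rest check out directly.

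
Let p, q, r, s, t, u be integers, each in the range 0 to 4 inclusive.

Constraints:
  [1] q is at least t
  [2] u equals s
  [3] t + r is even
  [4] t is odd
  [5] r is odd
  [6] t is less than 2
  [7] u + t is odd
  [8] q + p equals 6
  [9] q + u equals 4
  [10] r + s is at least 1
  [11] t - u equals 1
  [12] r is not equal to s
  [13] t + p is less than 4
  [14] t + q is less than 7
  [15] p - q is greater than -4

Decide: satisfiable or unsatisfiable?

Satisfiable

Setting (p, q, r, s, t, u) = (2, 4, 1, 0, 1, 0) satisfies everything: constraint 8: q + p = 6; constraint 9: q + u = 4, and the others follow.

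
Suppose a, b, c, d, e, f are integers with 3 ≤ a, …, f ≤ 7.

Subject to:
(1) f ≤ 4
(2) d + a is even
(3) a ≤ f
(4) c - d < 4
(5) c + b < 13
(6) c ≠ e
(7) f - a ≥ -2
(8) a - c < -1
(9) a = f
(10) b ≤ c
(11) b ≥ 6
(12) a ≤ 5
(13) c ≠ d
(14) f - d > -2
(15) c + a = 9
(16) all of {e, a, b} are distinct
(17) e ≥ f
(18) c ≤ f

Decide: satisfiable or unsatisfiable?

Unsatisfiable

From constraints 10 and 11: c ≥ b and b ≥ 6, so c ≥ 6. From constraints 1 and 18: c ≤ f and f ≤ 4, so c ≤ 4. But 4 < 6, so no value of c works.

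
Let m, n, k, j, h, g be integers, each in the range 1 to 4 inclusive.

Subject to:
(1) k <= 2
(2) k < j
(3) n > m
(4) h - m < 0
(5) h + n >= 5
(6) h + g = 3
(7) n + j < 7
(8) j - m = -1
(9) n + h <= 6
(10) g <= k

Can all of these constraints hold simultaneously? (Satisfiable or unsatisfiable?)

Satisfiable

One satisfying assignment is m = 3, n = 4, k = 1, j = 2, h = 2, g = 1.
For the less obvious constraints — constraint 4: h - m = -1; constraint 5: h + n = 6; constraint 6: h + g = 3 — and the others hold by inspection.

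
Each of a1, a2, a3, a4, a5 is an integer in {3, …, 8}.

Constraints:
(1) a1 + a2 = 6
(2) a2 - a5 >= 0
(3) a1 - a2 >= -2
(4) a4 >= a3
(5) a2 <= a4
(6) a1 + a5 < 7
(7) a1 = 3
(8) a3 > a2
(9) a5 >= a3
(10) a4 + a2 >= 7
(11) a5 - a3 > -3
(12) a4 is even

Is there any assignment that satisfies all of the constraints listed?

Constraints 2, 8, and 9 give a2 < a3, a3 ≤ a5, a5 ≤ a2. Chaining: a2 < a3 ≤ a5 ≤ a2, which forces a2 < a2 — impossible.

Unsatisfiable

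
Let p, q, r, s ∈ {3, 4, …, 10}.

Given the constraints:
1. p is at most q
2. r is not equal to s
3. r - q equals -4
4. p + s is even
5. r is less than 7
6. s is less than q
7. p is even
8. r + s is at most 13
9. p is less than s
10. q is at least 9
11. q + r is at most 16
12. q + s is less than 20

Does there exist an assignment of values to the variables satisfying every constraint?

Setting (p, q, r, s) = (6, 9, 5, 8) satisfies everything: constraint 3: r - q = -4; constraint 8: r + s = 13; constraint 11: q + r = 14, and the others follow.

Satisfiable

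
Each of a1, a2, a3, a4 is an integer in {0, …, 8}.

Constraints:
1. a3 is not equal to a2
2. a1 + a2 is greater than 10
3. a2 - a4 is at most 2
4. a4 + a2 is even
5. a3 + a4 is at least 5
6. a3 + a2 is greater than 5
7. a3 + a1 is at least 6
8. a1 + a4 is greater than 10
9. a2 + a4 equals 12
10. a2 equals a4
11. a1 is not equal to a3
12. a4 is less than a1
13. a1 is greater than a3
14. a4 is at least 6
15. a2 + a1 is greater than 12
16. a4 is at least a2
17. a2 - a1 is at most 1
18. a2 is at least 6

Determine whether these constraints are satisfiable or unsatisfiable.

Setting (a1, a2, a3, a4) = (7, 6, 1, 6) satisfies everything: constraint 2: a1 + a2 = 13; constraint 3: a2 - a4 = 0; constraint 5: a3 + a4 = 7, and the others follow.

Satisfiable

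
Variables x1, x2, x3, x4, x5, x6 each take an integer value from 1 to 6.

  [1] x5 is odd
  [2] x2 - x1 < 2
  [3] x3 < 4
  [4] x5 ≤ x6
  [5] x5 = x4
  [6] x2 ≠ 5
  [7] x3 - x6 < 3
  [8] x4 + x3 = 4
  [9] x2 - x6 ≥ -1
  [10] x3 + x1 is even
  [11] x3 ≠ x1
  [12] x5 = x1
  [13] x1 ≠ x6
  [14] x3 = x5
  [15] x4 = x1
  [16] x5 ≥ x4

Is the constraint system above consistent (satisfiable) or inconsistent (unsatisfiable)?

From constraints 5, 14, and 15, x3 = x5 = x4 = x1, so x3 = x1. But constraint 11 says x3 ≠ x1. Contradiction.

Unsatisfiable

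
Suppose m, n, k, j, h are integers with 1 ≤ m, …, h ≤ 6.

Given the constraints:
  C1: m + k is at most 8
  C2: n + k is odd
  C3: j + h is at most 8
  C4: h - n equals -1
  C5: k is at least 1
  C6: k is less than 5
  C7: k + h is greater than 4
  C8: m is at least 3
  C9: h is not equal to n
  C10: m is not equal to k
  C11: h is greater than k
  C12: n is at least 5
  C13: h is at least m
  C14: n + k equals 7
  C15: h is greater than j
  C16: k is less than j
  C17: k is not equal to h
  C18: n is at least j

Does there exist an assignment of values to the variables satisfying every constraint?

Try m = 5, n = 6, k = 1, j = 2, h = 5.
Check constraint 1: m + k = 6; constraint 3: j + h = 7; constraint 4: h - n = -1. The remaining constraints are straightforward to verify.

Satisfiable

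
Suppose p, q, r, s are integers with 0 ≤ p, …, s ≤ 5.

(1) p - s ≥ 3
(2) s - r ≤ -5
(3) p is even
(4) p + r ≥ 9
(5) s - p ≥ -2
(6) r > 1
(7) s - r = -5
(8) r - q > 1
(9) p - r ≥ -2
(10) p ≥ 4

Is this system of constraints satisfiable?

Unsatisfiable

Constraints 2, 5, and 9 give s − p ≥ -2, p − r ≥ -2, r − s ≥ 5.
Adding all 3 inequalities: the left sides telescope to 0, and the right sides sum to (-2) + (-2) + 5 = 1. So 0 ≥ 1, which is false.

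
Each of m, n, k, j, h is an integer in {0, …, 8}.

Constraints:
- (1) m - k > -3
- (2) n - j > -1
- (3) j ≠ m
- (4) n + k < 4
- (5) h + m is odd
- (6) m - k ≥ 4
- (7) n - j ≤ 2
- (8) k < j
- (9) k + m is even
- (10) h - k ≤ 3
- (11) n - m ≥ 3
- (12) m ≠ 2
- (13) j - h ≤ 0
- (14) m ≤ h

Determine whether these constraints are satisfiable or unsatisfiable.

Constraints 6, 7, 10, 11, and 13 give j − n ≥ -2, n − m ≥ 3, m − k ≥ 4, k − h ≥ -3, h − j ≥ 0.
Adding all 5 inequalities: the left sides telescope to 0, and the right sides sum to (-2) + 3 + 4 + (-3) + 0 = 2. So 0 ≥ 2, which is false.

Unsatisfiable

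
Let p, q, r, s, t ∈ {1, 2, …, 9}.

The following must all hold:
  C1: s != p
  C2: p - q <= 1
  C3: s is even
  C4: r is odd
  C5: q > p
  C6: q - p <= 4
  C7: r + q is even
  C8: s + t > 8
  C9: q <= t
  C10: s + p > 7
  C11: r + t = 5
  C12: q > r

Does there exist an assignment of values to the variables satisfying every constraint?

Satisfiable

Try p = 2, q = 3, r = 1, s = 6, t = 4.
Check constraint 2: p - q = -1; constraint 6: q - p = 1. The remaining constraints are straightforward to verify.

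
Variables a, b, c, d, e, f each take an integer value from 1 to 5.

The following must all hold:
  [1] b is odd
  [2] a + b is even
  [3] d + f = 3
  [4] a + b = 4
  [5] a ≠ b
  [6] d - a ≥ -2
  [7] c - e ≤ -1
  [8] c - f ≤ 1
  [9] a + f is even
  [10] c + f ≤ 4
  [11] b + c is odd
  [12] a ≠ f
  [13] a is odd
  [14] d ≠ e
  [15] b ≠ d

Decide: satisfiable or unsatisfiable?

Satisfiable

Try a = 3, b = 1, c = 2, d = 2, e = 3, f = 1.
Check constraint 3: d + f = 3; constraint 4: a + b = 4. The remaining constraints are straightforward to verify.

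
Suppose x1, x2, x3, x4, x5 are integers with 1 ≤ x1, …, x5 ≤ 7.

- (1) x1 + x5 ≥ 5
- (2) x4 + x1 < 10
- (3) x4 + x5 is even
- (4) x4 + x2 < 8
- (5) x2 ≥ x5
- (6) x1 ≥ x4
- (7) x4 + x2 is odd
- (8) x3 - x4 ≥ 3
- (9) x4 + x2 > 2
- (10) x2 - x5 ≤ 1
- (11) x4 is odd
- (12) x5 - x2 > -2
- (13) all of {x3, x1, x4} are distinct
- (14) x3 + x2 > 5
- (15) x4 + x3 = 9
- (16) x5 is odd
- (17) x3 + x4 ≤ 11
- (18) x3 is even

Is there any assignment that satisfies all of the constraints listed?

Take x1 = 4, x2 = 2, x3 = 6, x4 = 3, x5 = 1. Then constraint 1: x1 + x5 = 5; constraint 2: x4 + x1 = 7, and every other listed constraint is also met.

Satisfiable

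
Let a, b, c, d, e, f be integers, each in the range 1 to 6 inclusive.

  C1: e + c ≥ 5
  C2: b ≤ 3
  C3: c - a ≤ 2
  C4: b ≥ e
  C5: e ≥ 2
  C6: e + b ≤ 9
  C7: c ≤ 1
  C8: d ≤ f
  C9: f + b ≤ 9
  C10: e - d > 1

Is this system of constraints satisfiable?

Unsatisfiable

From constraints 2 and 4: e ≤ b ≤ 3. From constraint 7: c ≤ 1. Hence e + c ≤ 4. But constraint 1 requires e + c ≥ 5, and 5 > 4. Contradiction.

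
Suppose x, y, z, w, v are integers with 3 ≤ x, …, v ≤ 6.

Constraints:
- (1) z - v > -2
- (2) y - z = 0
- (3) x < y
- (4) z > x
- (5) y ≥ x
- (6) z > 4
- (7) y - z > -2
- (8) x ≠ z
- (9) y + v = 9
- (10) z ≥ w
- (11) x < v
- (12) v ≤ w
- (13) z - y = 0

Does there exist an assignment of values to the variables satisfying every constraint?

Setting (x, y, z, w, v) = (3, 5, 5, 4, 4) satisfies everything: constraint 1: z - v = 1; constraint 2: y - z = 0; constraint 7: y - z = 0, and the others follow.

Satisfiable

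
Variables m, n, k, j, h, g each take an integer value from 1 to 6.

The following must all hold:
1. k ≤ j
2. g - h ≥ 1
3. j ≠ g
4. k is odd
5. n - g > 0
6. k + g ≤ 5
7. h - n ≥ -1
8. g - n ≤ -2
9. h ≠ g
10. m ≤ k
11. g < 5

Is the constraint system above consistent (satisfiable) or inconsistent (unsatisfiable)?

Constraints 2, 7, and 8 give h − n ≥ -1, n − g ≥ 2, g − h ≥ 1.
Adding all 3 inequalities: the left sides telescope to 0, and the right sides sum to (-1) + 2 + 1 = 2. So 0 ≥ 2, which is false.

Unsatisfiable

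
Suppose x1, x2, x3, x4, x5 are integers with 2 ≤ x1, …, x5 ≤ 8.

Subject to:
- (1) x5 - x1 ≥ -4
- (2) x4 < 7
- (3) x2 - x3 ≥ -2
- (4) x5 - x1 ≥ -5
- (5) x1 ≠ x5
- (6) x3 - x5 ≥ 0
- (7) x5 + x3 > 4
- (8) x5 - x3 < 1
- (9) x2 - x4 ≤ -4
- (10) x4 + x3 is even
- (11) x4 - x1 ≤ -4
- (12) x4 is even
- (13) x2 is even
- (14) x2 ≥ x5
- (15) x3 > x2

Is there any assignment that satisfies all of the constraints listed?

Unsatisfiable

Constraints 1, 3, 6, 9, and 11 give x2 − x3 ≥ -2, x3 − x5 ≥ 0, x5 − x1 ≥ -4, x1 − x4 ≥ 4, x4 − x2 ≥ 4.
Adding all 5 inequalities: the left sides telescope to 0, and the right sides sum to (-2) + 0 + (-4) + 4 + 4 = 2. So 0 ≥ 2, which is false.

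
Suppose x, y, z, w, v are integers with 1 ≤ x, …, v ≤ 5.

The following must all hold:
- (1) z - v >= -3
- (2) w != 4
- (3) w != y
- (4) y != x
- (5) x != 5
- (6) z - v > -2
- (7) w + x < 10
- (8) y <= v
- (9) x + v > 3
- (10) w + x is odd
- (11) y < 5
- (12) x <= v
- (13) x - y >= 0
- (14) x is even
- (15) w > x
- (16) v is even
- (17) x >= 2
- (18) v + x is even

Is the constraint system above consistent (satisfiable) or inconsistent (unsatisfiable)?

Satisfiable

The assignment x = 2, y = 1, z = 1, w = 5, v = 2 works:
  constraint 1 holds since z - v = -1.
  constraint 6 holds since z - v = -1.
  constraint 7 holds since w + x = 7.
The rest check out directly.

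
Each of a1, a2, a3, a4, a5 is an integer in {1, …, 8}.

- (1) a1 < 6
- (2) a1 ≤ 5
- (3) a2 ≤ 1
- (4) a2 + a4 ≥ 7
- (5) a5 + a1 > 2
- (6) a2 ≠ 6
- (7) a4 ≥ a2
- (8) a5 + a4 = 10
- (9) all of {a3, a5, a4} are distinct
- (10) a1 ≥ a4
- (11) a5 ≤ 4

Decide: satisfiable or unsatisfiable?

Unsatisfiable

From constraint 11: a5 ≤ 4. From constraints 2 and 10: a4 ≤ a1 ≤ 5. Hence a5 + a4 ≤ 9. But constraint 8 requires a5 + a4 = 10, and 10 > 9. Contradiction.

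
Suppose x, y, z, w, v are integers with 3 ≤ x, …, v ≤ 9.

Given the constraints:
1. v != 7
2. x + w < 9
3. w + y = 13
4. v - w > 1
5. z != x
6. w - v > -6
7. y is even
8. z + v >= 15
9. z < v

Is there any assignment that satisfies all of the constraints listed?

Setting (x, y, z, w, v) = (3, 8, 6, 5, 9) satisfies everything: constraint 2: x + w = 8; constraint 3: w + y = 13; constraint 4: v - w = 4, and the others follow.

Satisfiable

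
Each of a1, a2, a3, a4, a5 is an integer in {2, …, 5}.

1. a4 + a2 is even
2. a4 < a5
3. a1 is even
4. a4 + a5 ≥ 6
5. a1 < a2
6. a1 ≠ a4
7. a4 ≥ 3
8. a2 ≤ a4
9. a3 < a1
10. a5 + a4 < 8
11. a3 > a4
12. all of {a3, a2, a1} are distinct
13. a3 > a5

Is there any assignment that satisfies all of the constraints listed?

Unsatisfiable

Constraints 2, 5, 8, 9, and 13 give a5 < a3, a3 < a1, a1 < a2, a2 ≤ a4, a4 < a5. Chaining: a5 < a3 < a1 < a2 ≤ a4 < a5, which forces a5 < a5 — impossible.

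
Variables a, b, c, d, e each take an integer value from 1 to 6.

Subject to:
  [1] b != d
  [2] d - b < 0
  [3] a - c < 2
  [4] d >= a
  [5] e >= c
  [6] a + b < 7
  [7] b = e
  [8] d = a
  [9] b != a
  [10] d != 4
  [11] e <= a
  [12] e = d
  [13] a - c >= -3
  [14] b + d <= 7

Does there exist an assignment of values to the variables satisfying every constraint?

From constraints 7, 8, and 12, b = e = d = a, so b = a. But constraint 9 says b ≠ a. Contradiction.

Unsatisfiable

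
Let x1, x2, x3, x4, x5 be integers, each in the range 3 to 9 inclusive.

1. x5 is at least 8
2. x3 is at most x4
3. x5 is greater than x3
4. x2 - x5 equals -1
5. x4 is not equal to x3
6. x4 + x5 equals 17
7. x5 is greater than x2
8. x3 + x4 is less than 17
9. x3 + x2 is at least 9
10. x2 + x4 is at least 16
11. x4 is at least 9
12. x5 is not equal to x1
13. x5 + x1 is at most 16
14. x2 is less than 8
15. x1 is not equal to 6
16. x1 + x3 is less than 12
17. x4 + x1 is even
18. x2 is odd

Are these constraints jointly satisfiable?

Take x1 = 5, x2 = 7, x3 = 5, x4 = 9, x5 = 8. Then constraint 4: x2 - x5 = -1; constraint 6: x4 + x5 = 17; constraint 8: x3 + x4 = 14, and every other listed constraint is also met.

Satisfiable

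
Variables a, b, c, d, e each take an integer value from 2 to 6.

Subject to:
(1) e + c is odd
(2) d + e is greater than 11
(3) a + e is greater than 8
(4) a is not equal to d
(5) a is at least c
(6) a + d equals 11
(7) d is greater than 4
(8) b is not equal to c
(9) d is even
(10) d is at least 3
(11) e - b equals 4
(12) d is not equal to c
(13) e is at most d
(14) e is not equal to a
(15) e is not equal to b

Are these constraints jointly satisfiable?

Try a = 5, b = 2, c = 5, d = 6, e = 6.
Check constraint 2: d + e = 12; constraint 3: a + e = 11. The remaining constraints are straightforward to verify.

Satisfiable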